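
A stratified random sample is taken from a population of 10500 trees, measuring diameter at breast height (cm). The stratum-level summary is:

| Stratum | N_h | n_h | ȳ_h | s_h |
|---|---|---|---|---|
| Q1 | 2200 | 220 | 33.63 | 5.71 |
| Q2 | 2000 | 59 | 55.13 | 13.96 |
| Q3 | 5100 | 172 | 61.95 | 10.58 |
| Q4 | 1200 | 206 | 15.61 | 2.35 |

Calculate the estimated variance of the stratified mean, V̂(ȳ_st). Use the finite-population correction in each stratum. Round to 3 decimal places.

V̂(ȳ_st) = Σ W_h² (1 − n_h/N_h) s_h²/n_h, with W_h = N_h/N and N = 10500:
  stratum Q1: (2200/10500)²·(1 − 220/2200)·5.71²/220 = 0.00585543
  stratum Q2: (2000/10500)²·(1 − 59/2000)·13.96²/59 = 0.116304
  stratum Q3: (5100/10500)²·(1 − 172/5100)·10.58²/172 = 0.148356
  stratum Q4: (1200/10500)²·(1 − 206/1200)·2.35²/206 = 0.00029004
V̂(ȳ_st) = 0.270806

V̂(ȳ_st) ≈ 0.271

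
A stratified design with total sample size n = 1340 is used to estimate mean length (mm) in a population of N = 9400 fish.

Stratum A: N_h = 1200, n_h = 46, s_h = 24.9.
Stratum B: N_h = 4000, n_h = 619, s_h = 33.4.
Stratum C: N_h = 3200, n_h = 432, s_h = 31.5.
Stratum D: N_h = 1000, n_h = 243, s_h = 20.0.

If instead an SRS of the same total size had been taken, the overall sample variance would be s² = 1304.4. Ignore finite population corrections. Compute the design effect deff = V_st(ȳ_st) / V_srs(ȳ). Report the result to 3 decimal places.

deff ≈ 0.853

V̂(ȳ_st) = Σ W_h² s_h²/n_h, with W_h = N_h/N and N = 9400:
  stratum A: (1200/9400)²·24.9²/46 = 0.219658
  stratum B: (4000/9400)²·33.4²/619 = 0.326337
  stratum C: (3200/9400)²·31.5²/432 = 0.266184
  stratum D: (1000/9400)²·20.0²/243 = 0.0186294
V_st = 0.830809
V_srs = s²/n = 1304.4/1340 = 0.973433
deff = V_st / V_srs = 0.830809/0.973433 = 0.8535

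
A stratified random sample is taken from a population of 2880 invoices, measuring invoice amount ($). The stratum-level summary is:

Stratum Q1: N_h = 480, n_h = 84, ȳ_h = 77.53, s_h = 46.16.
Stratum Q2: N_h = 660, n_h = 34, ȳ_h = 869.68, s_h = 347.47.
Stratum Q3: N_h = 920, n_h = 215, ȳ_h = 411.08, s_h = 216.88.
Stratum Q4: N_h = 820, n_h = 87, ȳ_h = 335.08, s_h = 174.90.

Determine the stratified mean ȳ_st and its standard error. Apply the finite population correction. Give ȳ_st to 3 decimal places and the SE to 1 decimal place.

ȳ_st ≈ 438.945, SE ≈ 14.8

ȳ_st = Σ W_h ȳ_h = (480·77.53 + 660·869.68 + 920·411.08 + 820·335.08)/2880 = 438.94528
V̂(ȳ_st) = Σ W_h² (1 − n_h/N_h) s_h²/n_h, with W_h = N_h/N and N = 2880:
  stratum Q1: (480/2880)²·(1 − 84/480)·46.16²/84 = 0.581305
  stratum Q2: (660/2880)²·(1 − 34/660)·347.47²/34 = 176.884
  stratum Q3: (920/2880)²·(1 − 215/920)·216.88²/215 = 17.1077
  stratum Q4: (820/2880)²·(1 − 87/820)·174.90²/87 = 25.4796
V̂(ȳ_st) = 220.053
SE(ȳ_st) = √220.053 = 14.8342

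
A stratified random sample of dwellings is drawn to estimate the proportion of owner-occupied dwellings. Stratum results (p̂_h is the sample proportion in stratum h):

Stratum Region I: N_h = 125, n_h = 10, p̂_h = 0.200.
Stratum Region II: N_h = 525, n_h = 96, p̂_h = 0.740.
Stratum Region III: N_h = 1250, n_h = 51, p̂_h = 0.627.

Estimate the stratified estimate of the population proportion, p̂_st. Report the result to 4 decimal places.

p̂_st ≈ 0.6301

N = 1900; stratum weights W_h = N_h/N.
p̂_st = Σ W_h p̂_h = (125·0.200 + 525·0.740 + 1250·0.627)/1900 = 0.63013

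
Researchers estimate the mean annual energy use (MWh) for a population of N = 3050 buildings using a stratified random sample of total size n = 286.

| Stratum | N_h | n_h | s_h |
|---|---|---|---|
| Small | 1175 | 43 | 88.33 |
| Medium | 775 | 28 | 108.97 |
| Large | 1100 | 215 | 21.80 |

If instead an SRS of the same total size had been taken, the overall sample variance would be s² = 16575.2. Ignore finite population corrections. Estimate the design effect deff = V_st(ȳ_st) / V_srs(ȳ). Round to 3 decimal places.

deff ≈ 0.942

V̂(ȳ_st) = Σ W_h² s_h²/n_h, with W_h = N_h/N and N = 3050:
  stratum Small: (1175/3050)²·88.33²/43 = 26.9292
  stratum Medium: (775/3050)²·108.97²/28 = 27.3816
  stratum Large: (1100/3050)²·21.80²/215 = 0.287515
V_st = 54.5984
V_srs = s²/n = 16575.2/286 = 57.9552
deff = V_st / V_srs = 54.5984/57.9552 = 0.9421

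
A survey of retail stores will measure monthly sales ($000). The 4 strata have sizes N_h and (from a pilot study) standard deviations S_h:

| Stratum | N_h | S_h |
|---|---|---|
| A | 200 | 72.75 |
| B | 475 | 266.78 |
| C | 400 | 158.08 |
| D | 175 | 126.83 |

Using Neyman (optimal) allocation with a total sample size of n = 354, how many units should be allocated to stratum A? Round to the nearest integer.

Neyman allocation: n_h = n · N_h S_h / Σ N_i S_i, with n = 354.
  stratum A: N_h·S_h = 200·72.75 = 14550.00
  stratum B: N_h·S_h = 475·266.78 = 126720.50
  stratum C: N_h·S_h = 400·158.08 = 63232.00
  stratum D: N_h·S_h = 175·126.83 = 22195.25
Σ N_h S_h = 226697.75
n for stratum A = 354·14550.00/226697.75 = 22.721 → 23

23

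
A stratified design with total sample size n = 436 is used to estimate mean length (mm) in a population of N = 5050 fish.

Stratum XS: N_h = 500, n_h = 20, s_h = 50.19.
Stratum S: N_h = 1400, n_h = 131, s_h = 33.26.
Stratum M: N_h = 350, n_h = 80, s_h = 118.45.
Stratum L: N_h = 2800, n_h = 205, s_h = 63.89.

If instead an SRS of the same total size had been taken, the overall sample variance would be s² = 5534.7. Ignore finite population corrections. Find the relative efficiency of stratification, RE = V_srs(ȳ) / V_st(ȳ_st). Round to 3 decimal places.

V̂(ȳ_st) = Σ W_h² s_h²/n_h, with W_h = N_h/N and N = 5050:
  stratum XS: (500/5050)²·50.19²/20 = 1.2347
  stratum S: (1400/5050)²·33.26²/131 = 0.649003
  stratum M: (350/5050)²·118.45²/80 = 0.842429
  stratum L: (2800/5050)²·63.89²/205 = 6.12132
V_st = 8.84745
V_srs = s²/n = 5534.7/436 = 12.6943
Relative efficiency = V_srs / V_st = 12.6943/8.84745 = 1.4348

RE ≈ 1.435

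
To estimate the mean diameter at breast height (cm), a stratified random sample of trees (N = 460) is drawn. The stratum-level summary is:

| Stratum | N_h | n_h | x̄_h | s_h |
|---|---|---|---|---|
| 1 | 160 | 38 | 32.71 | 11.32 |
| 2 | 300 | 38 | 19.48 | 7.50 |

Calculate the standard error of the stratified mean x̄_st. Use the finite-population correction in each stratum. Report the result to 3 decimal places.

SE(x̄_st) ≈ 0.928

V̂(x̄_st) = Σ W_h² (1 − n_h/N_h) s_h²/n_h, with W_h = N_h/N and N = 460:
  stratum 1: (160/460)²·(1 − 38/160)·11.32²/38 = 0.311081
  stratum 2: (300/460)²·(1 − 38/300)·7.50²/38 = 0.549852
V̂(x̄_st) = 0.860933
SE(x̄_st) = √0.860933 = 0.927865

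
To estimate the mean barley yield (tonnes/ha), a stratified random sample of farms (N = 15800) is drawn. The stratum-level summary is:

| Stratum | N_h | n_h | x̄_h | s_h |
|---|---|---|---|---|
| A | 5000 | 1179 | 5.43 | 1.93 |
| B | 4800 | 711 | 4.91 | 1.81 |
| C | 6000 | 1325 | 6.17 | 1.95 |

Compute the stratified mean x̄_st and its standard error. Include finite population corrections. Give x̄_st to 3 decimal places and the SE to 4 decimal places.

x̄_st ≈ 5.553, SE ≈ 0.0304

x̄_st = Σ W_h x̄_h = (5000·5.43 + 4800·4.91 + 6000·6.17)/15800 = 5.55304
V̂(x̄_st) = Σ W_h² (1 − n_h/N_h) s_h²/n_h, with W_h = N_h/N and N = 15800:
  stratum A: (5000/15800)²·(1 − 1179/5000)·1.93²/1179 = 0.000241787
  stratum B: (4800/15800)²·(1 − 711/4800)·1.81²/711 = 0.000362269
  stratum C: (6000/15800)²·(1 − 1325/6000)·1.95²/1325 = 0.000322457
V̂(x̄_st) = 0.000926514
SE(x̄_st) = √0.000926514 = 0.0304387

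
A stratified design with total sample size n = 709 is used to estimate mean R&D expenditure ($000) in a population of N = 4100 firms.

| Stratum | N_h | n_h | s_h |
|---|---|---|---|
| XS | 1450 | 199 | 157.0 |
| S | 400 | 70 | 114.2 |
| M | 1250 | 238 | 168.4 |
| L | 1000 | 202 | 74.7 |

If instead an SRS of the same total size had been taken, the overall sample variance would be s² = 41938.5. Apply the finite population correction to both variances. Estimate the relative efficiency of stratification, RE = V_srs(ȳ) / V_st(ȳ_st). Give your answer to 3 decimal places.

RE ≈ 1.949

V̂(ȳ_st) = Σ W_h² (1 − n_h/N_h) s_h²/n_h, with W_h = N_h/N and N = 4100:
  stratum XS: (1450/4100)²·(1 − 199/1450)·157.0²/199 = 13.3661
  stratum S: (400/4100)²·(1 − 70/400)·114.2²/70 = 1.46299
  stratum M: (1250/4100)²·(1 − 238/1250)·168.4²/238 = 8.96665
  stratum L: (1000/4100)²·(1 − 202/1000)·74.7²/202 = 1.31137
V_st = 25.1071
V_srs = (1 − 709/4100)·41938.5/709 = 48.9227
Relative efficiency = V_srs / V_st = 48.9227/25.1071 = 1.9486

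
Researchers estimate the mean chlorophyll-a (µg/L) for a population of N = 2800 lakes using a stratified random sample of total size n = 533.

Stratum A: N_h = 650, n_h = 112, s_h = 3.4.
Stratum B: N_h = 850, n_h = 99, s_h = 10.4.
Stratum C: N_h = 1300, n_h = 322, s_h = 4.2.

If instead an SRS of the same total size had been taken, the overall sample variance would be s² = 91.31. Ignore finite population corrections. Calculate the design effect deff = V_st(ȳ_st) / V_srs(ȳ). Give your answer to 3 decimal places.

deff ≈ 0.689

V̂(ȳ_st) = Σ W_h² s_h²/n_h, with W_h = N_h/N and N = 2800:
  stratum A: (650/2800)²·3.4²/112 = 0.00556225
  stratum B: (850/2800)²·10.4²/99 = 0.100682
  stratum C: (1300/2800)²·4.2²/322 = 0.011809
V_st = 0.118054
V_srs = s²/n = 91.31/533 = 0.171313
deff = V_st / V_srs = 0.118054/0.171313 = 0.6891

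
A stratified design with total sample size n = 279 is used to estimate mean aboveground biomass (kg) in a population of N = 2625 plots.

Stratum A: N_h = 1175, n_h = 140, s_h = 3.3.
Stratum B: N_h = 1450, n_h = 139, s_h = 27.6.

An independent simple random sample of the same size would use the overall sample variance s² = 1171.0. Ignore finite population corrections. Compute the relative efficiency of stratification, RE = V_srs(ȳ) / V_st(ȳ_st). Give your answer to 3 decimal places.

V̂(ȳ_st) = Σ W_h² s_h²/n_h, with W_h = N_h/N and N = 2625:
  stratum A: (1175/2625)²·3.3²/140 = 0.0155854
  stratum B: (1450/2625)²·27.6²/139 = 1.67217
V_st = 1.68776
V_srs = s²/n = 1171.0/279 = 4.19713
Relative efficiency = V_srs / V_st = 4.19713/1.68776 = 2.4868

RE ≈ 2.487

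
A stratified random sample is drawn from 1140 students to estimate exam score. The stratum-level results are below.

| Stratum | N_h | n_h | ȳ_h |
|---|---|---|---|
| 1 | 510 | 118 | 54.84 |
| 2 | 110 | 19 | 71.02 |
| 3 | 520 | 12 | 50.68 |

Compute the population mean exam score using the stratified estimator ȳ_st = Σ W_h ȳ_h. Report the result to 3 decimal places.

ȳ_st ≈ 54.504

N = Σ N_h = 1140. Stratum weights W_h = N_h/N.
ȳ_st = (510·54.84 + 110·71.02 + 520·50.68) / 1140 = 54.50368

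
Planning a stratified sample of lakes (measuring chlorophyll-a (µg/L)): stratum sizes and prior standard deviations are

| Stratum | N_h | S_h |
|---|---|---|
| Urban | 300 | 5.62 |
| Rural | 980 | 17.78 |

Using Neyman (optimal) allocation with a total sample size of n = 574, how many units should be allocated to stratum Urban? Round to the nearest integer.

51

Neyman allocation: n_h = n · N_h S_h / Σ N_i S_i, with n = 574.
  stratum Urban: N_h·S_h = 300·5.62 = 1686.00
  stratum Rural: N_h·S_h = 980·17.78 = 17424.40
Σ N_h S_h = 19110.40
n for stratum Urban = 574·1686.00/19110.40 = 50.641 → 51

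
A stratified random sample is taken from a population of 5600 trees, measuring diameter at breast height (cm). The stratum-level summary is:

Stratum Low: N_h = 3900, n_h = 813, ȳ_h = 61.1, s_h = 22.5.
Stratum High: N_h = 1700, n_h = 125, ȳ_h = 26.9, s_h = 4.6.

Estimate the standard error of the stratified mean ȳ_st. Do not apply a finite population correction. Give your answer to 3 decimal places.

SE(ȳ_st) ≈ 0.564

V̂(ȳ_st) = Σ W_h² s_h²/n_h, with W_h = N_h/N and N = 5600:
  stratum Low: (3900/5600)²·22.5²/813 = 0.302014
  stratum High: (1700/5600)²·4.6²/125 = 0.0156001
V̂(ȳ_st) = 0.317615
SE(ȳ_st) = √0.317615 = 0.563573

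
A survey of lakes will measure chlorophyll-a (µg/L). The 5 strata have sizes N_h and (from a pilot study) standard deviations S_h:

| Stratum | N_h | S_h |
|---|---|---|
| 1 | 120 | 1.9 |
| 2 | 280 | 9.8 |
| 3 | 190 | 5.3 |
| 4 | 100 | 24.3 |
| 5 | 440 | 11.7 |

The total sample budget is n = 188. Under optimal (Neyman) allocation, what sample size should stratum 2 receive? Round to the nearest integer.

Neyman allocation: n_h = n · N_h S_h / Σ N_i S_i, with n = 188.
  stratum 1: N_h·S_h = 120·1.9 = 228.00
  stratum 2: N_h·S_h = 280·9.8 = 2744.00
  stratum 3: N_h·S_h = 190·5.3 = 1007.00
  stratum 4: N_h·S_h = 100·24.3 = 2430.00
  stratum 5: N_h·S_h = 440·11.7 = 5148.00
Σ N_h S_h = 11557.00
n for stratum 2 = 188·2744.00/11557.00 = 44.637 → 45

45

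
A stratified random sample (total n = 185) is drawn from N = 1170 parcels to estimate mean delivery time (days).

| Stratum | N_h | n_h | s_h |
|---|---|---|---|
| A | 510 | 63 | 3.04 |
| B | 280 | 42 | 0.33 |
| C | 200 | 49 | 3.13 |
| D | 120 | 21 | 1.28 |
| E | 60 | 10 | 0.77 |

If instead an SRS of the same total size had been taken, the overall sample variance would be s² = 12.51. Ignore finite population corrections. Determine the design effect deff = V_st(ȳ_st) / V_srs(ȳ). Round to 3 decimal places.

V̂(ȳ_st) = Σ W_h² s_h²/n_h, with W_h = N_h/N and N = 1170:
  stratum A: (510/1170)²·3.04²/63 = 0.0278725
  stratum B: (280/1170)²·0.33²/42 = 0.000148499
  stratum C: (200/1170)²·3.13²/49 = 0.00584226
  stratum D: (120/1170)²·1.28²/21 = 0.000820713
  stratum E: (60/1170)²·0.77²/10 = 0.000155924
V_st = 0.0348399
V_srs = s²/n = 12.51/185 = 0.0676216
deff = V_st / V_srs = 0.0348399/0.0676216 = 0.5152

deff ≈ 0.515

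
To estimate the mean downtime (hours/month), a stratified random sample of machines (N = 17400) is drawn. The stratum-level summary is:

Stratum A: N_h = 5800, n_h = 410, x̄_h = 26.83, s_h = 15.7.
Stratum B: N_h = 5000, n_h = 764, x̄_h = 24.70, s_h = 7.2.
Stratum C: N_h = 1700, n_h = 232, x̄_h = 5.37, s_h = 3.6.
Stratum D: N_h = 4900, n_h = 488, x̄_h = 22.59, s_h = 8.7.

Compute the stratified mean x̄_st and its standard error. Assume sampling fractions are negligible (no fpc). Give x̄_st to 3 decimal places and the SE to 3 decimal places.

x̄_st ≈ 22.927, SE ≈ 0.292

x̄_st = Σ W_h x̄_h = (5800·26.83 + 5000·24.70 + 1700·5.37 + 4900·22.59)/17400 = 22.92724
V̂(x̄_st) = Σ W_h² s_h²/n_h, with W_h = N_h/N and N = 17400:
  stratum A: (5800/17400)²·15.7²/410 = 0.0667995
  stratum B: (5000/17400)²·7.2²/764 = 0.0056029
  stratum C: (1700/17400)²·3.6²/232 = 0.000533232
  stratum D: (4900/17400)²·8.7²/488 = 0.0123002
V̂(x̄_st) = 0.0852358
SE(x̄_st) = √0.0852358 = 0.291952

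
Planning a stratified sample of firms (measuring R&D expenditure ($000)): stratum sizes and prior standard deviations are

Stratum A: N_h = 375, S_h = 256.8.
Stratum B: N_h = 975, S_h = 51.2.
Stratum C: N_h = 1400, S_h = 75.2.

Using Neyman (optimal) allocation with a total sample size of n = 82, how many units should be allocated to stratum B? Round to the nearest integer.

Neyman allocation: n_h = n · N_h S_h / Σ N_i S_i, with n = 82.
  stratum A: N_h·S_h = 375·256.8 = 96300.00
  stratum B: N_h·S_h = 975·51.2 = 49920.00
  stratum C: N_h·S_h = 1400·75.2 = 105280.00
Σ N_h S_h = 251500.00
n for stratum B = 82·49920.00/251500.00 = 16.276 → 16

16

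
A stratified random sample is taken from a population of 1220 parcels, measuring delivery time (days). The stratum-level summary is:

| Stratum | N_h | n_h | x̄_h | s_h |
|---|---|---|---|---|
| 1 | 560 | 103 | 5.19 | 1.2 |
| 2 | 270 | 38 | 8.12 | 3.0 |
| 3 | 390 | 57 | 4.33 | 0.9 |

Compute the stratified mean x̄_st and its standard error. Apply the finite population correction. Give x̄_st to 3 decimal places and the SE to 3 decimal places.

x̄_st ≈ 5.564, SE ≈ 0.117

x̄_st = Σ W_h x̄_h = (560·5.19 + 270·8.12 + 390·4.33)/1220 = 5.56352
V̂(x̄_st) = Σ W_h² (1 − n_h/N_h) s_h²/n_h, with W_h = N_h/N and N = 1220:
  stratum 1: (560/1220)²·(1 − 103/560)·1.2²/103 = 0.00240386
  stratum 2: (270/1220)²·(1 − 38/270)·3.0²/38 = 0.00996761
  stratum 3: (390/1220)²·(1 − 57/390)·0.9²/57 = 0.00123994
V̂(x̄_st) = 0.0136114
SE(x̄_st) = √0.0136114 = 0.116668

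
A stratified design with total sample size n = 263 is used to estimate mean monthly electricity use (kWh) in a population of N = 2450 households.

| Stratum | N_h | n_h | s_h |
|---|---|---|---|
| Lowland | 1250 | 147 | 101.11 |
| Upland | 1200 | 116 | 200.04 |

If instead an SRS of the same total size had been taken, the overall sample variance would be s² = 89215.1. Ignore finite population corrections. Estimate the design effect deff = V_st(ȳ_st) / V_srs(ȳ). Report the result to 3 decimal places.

deff ≈ 0.297

V̂(ȳ_st) = Σ W_h² s_h²/n_h, with W_h = N_h/N and N = 2450:
  stratum Lowland: (1250/2450)²·101.11²/147 = 18.1033
  stratum Upland: (1200/2450)²·200.04²/116 = 82.7572
V_st = 100.861
V_srs = s²/n = 89215.1/263 = 339.221
deff = V_st / V_srs = 100.861/339.221 = 0.2973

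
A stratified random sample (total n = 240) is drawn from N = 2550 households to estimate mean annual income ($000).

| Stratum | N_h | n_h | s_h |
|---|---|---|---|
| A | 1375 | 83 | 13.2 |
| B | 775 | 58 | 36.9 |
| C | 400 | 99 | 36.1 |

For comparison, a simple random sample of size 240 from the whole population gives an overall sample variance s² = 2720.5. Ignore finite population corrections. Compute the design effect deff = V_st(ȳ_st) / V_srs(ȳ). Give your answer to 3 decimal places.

deff ≈ 0.274

V̂(ȳ_st) = Σ W_h² s_h²/n_h, with W_h = N_h/N and N = 2550:
  stratum A: (1375/2550)²·13.2²/83 = 0.610372
  stratum B: (775/2550)²·36.9²/58 = 2.16844
  stratum C: (400/2550)²·36.1²/99 = 0.323906
V_st = 3.10272
V_srs = s²/n = 2720.5/240 = 11.3354
deff = V_st / V_srs = 3.10272/11.3354 = 0.2737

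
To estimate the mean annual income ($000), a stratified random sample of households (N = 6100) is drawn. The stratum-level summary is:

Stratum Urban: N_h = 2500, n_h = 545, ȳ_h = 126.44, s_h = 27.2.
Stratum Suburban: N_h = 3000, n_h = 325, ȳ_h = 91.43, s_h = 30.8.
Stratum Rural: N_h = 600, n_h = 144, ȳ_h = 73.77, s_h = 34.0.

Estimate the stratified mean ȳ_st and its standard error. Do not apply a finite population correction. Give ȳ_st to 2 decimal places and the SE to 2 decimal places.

ȳ_st ≈ 104.04, SE ≈ 1.01

ȳ_st = Σ W_h ȳ_h = (2500·126.44 + 3000·91.43 + 600·73.77)/6100 = 104.04131
V̂(ȳ_st) = Σ W_h² s_h²/n_h, with W_h = N_h/N and N = 6100:
  stratum Urban: (2500/6100)²·27.2²/545 = 0.228014
  stratum Suburban: (3000/6100)²·30.8²/325 = 0.705994
  stratum Rural: (600/6100)²·34.0²/144 = 0.0776673
V̂(ȳ_st) = 1.01168
SE(ȳ_st) = √1.01168 = 1.00582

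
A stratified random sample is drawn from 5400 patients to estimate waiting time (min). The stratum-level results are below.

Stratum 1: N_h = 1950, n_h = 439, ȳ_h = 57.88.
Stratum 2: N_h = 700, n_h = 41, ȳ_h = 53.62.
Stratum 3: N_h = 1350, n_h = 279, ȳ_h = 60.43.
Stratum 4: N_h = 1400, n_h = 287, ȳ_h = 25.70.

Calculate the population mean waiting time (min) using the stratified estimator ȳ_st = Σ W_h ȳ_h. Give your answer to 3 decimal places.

ȳ_st ≈ 49.622

N = Σ N_h = 5400. Stratum weights W_h = N_h/N.
ȳ_st = (1950·57.88 + 700·53.62 + 1350·60.43 + 1400·25.70) / 5400 = 49.62231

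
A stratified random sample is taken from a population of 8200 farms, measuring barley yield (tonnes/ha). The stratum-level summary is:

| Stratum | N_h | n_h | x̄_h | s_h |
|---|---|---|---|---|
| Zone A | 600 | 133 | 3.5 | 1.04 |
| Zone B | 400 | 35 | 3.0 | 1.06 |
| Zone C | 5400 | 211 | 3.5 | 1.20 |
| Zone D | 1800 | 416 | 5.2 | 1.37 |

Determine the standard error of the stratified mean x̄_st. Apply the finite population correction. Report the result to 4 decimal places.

SE(x̄_st) ≈ 0.0558

V̂(x̄_st) = Σ W_h² (1 − n_h/N_h) s_h²/n_h, with W_h = N_h/N and N = 8200:
  stratum Zone A: (600/8200)²·(1 − 133/600)·1.04²/133 = 3.38887e-05
  stratum Zone B: (400/8200)²·(1 − 35/400)·1.06²/35 = 6.97058e-05
  stratum Zone C: (5400/8200)²·(1 − 211/5400)·1.20²/211 = 0.002844
  stratum Zone D: (1800/8200)²·(1 − 416/1800)·1.37²/416 = 0.000167159
V̂(x̄_st) = 0.00311475
SE(x̄_st) = √0.00311475 = 0.05581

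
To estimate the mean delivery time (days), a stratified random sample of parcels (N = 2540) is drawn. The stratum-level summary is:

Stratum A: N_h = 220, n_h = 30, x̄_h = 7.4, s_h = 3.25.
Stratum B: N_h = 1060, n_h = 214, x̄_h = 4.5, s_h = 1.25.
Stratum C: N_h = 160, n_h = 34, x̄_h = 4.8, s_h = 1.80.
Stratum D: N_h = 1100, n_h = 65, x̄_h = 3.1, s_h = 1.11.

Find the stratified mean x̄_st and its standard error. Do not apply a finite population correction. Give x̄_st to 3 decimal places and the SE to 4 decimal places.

x̄_st = Σ W_h x̄_h = (220·7.4 + 1060·4.5 + 160·4.8 + 1100·3.1)/2540 = 4.16378
V̂(x̄_st) = Σ W_h² s_h²/n_h, with W_h = N_h/N and N = 2540:
  stratum A: (220/2540)²·3.25²/30 = 0.00264133
  stratum B: (1060/2540)²·1.25²/214 = 0.0012716
  stratum C: (160/2540)²·1.80²/34 = 0.000378128
  stratum D: (1100/2540)²·1.11²/65 = 0.00355509
V̂(x̄_st) = 0.00784615
SE(x̄_st) = √0.00784615 = 0.0885785

x̄_st ≈ 4.164, SE ≈ 0.0886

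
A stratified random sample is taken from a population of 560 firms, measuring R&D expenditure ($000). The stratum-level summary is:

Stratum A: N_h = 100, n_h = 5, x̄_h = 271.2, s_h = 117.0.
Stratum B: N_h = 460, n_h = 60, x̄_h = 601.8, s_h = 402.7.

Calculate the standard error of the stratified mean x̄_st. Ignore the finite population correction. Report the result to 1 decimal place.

V̂(x̄_st) = Σ W_h² s_h²/n_h, with W_h = N_h/N and N = 560:
  stratum A: (100/560)²·117.0²/5 = 87.3023
  stratum B: (460/560)²·402.7²/60 = 1823.69
V̂(x̄_st) = 1910.99
SE(x̄_st) = √1910.99 = 43.7149

SE(x̄_st) ≈ 43.7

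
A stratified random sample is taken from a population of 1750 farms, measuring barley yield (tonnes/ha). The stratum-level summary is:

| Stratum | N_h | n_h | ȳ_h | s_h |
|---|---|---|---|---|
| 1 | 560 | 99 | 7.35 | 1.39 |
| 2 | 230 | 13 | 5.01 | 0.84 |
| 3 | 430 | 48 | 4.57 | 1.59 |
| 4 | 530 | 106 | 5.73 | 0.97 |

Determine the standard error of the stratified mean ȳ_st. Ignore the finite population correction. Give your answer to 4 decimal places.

SE(ȳ_st) ≈ 0.0832

V̂(ȳ_st) = Σ W_h² s_h²/n_h, with W_h = N_h/N and N = 1750:
  stratum 1: (560/1750)²·1.39²/99 = 0.00199845
  stratum 2: (230/1750)²·0.84²/13 = 0.000937551
  stratum 3: (430/1750)²·1.59²/48 = 0.0031799
  stratum 4: (530/1750)²·0.97²/106 = 0.000814167
V̂(ȳ_st) = 0.00693007
SE(ȳ_st) = √0.00693007 = 0.0832471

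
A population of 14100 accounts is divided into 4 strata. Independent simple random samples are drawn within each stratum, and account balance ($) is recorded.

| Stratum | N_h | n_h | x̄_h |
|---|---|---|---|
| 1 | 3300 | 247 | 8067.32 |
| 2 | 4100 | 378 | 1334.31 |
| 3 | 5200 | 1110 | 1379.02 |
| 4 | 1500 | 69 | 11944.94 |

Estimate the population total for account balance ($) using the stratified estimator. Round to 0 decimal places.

τ̂_st ≈ 57181141

τ̂_st = Σ N_h x̄_h = 3300·8067.32 + 4100·1334.31 + 5200·1379.02 + 1500·11944.94 = 57181141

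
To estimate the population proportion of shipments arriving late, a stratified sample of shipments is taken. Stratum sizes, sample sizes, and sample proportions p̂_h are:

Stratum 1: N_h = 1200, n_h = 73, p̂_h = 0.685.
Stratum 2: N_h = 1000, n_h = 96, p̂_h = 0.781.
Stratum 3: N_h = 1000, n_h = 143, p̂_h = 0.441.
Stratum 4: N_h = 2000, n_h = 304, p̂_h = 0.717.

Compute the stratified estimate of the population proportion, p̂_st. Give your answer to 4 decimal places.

N = 5200; stratum weights W_h = N_h/N.
p̂_st = Σ W_h p̂_h = (1200·0.685 + 1000·0.781 + 1000·0.441 + 2000·0.717)/5200 = 0.66885

p̂_st ≈ 0.6688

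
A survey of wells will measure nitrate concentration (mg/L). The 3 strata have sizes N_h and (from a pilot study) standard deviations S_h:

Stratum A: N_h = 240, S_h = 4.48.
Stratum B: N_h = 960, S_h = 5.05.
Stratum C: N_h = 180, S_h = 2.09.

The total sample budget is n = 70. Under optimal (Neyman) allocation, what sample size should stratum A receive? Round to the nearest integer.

Neyman allocation: n_h = n · N_h S_h / Σ N_i S_i, with n = 70.
  stratum A: N_h·S_h = 240·4.48 = 1075.20
  stratum B: N_h·S_h = 960·5.05 = 4848.00
  stratum C: N_h·S_h = 180·2.09 = 376.20
Σ N_h S_h = 6299.40
n for stratum A = 70·1075.20/6299.40 = 11.948 → 12

12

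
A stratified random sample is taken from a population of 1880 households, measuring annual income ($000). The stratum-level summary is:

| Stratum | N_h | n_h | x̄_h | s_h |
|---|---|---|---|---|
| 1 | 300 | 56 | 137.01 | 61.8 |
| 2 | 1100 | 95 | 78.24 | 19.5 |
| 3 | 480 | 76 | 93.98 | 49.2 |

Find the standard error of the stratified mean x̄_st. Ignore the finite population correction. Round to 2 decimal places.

SE(x̄_st) ≈ 2.28

V̂(x̄_st) = Σ W_h² s_h²/n_h, with W_h = N_h/N and N = 1880:
  stratum 1: (300/1880)²·61.8²/56 = 1.73666
  stratum 2: (1100/1880)²·19.5²/95 = 1.3703
  stratum 3: (480/1880)²·49.2²/76 = 2.07627
V̂(x̄_st) = 5.18323
SE(x̄_st) = √5.18323 = 2.27667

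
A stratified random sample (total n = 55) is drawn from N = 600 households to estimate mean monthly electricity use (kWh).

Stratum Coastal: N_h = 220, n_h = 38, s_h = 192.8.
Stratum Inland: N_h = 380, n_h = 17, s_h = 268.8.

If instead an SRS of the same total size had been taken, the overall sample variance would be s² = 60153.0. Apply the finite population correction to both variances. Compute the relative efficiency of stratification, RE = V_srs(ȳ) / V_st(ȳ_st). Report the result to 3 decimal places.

RE ≈ 0.572

V̂(ȳ_st) = Σ W_h² (1 − n_h/N_h) s_h²/n_h, with W_h = N_h/N and N = 600:
  stratum Coastal: (220/600)²·(1 − 38/220)·192.8²/38 = 108.798
  stratum Inland: (380/600)²·(1 − 17/380)·268.8²/17 = 1628.54
V_st = 1737.33
V_srs = (1 − 55/600)·60153.0/55 = 993.436
Relative efficiency = V_srs / V_st = 993.436/1737.33 = 0.5718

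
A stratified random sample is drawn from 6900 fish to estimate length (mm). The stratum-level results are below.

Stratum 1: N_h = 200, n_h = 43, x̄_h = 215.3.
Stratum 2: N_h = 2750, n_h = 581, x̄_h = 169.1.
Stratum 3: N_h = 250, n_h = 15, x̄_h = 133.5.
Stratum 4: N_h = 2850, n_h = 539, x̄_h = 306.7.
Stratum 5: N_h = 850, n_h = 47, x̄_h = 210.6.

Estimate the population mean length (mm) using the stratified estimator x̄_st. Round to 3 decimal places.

N = Σ N_h = 6900. Stratum weights W_h = N_h/N.
x̄_st = (200·215.3 + 2750·169.1 + 250·133.5 + 2850·306.7 + 850·210.6) / 6900 = 231.09638

x̄_st ≈ 231.096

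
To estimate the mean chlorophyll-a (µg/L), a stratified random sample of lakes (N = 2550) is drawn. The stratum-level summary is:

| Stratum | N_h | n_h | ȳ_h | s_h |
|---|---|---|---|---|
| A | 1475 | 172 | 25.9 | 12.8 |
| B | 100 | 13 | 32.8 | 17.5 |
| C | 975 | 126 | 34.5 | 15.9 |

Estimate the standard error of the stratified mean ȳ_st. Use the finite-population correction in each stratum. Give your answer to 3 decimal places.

V̂(ȳ_st) = Σ W_h² (1 − n_h/N_h) s_h²/n_h, with W_h = N_h/N and N = 2550:
  stratum A: (1475/2550)²·(1 − 172/1475)·12.8²/172 = 0.281545
  stratum B: (100/2550)²·(1 − 13/100)·17.5²/13 = 0.0315189
  stratum C: (975/2550)²·(1 − 126/975)·15.9²/126 = 0.25542
V̂(ȳ_st) = 0.568484
SE(ȳ_st) = √0.568484 = 0.753979

SE(ȳ_st) ≈ 0.754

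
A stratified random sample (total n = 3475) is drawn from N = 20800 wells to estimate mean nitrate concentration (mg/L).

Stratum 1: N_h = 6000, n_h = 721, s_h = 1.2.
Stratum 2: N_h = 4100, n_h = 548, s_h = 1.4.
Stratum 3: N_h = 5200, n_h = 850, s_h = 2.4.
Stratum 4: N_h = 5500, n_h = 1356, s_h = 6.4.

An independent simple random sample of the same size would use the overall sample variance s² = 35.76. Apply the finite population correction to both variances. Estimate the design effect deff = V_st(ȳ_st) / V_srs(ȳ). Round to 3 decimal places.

deff ≈ 0.258

V̂(ȳ_st) = Σ W_h² (1 − n_h/N_h) s_h²/n_h, with W_h = N_h/N and N = 20800:
  stratum 1: (6000/20800)²·(1 − 721/6000)·1.2²/721 = 0.000146219
  stratum 2: (4100/20800)²·(1 − 548/4100)·1.4²/548 = 0.000120394
  stratum 3: (5200/20800)²·(1 − 850/5200)·2.4²/850 = 0.000354299
  stratum 4: (5500/20800)²·(1 − 1356/5500)·6.4²/1356 = 0.00159131
V_st = 0.00221223
V_srs = (1 − 3475/20800)·35.76/3475 = 0.00857142
deff = V_st / V_srs = 0.00221223/0.00857142 = 0.2581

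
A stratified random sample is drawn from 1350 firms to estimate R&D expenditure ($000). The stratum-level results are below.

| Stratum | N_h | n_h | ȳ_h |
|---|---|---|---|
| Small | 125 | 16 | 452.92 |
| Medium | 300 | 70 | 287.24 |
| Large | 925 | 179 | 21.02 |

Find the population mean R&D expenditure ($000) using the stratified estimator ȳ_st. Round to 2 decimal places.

ȳ_st ≈ 120.17

N = Σ N_h = 1350. Stratum weights W_h = N_h/N.
ȳ_st = (125·452.92 + 300·287.24 + 925·21.02) / 1350 = 120.1707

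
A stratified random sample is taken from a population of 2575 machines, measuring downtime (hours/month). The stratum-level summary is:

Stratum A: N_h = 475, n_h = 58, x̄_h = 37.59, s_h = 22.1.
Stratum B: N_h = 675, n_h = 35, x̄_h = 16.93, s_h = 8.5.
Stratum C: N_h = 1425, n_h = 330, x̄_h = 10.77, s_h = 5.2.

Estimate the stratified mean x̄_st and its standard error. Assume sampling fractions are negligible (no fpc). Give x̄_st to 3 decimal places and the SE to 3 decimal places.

x̄_st = Σ W_h x̄_h = (475·37.59 + 675·16.93 + 1425·10.77)/2575 = 17.33214
V̂(x̄_st) = Σ W_h² s_h²/n_h, with W_h = N_h/N and N = 2575:
  stratum A: (475/2575)²·22.1²/58 = 0.286543
  stratum B: (675/2575)²·8.5²/35 = 0.141848
  stratum C: (1425/2575)²·5.2²/330 = 0.0250939
V̂(x̄_st) = 0.453484
SE(x̄_st) = √0.453484 = 0.673413

x̄_st ≈ 17.332, SE ≈ 0.673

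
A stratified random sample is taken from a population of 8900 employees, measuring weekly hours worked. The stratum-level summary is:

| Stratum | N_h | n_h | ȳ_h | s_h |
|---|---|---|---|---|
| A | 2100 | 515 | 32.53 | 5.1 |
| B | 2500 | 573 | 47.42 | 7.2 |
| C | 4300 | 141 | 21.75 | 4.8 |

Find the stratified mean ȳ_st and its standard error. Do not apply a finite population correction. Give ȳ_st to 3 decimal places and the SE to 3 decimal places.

ȳ_st ≈ 31.504, SE ≈ 0.219

ȳ_st = Σ W_h ȳ_h = (2100·32.53 + 2500·47.42 + 4300·21.75)/8900 = 31.50427
V̂(ȳ_st) = Σ W_h² s_h²/n_h, with W_h = N_h/N and N = 8900:
  stratum A: (2100/8900)²·5.1²/515 = 0.00281185
  stratum B: (2500/8900)²·7.2²/573 = 0.00713856
  stratum C: (4300/8900)²·4.8²/141 = 0.0381435
V̂(ȳ_st) = 0.0480939
SE(ȳ_st) = √0.0480939 = 0.219303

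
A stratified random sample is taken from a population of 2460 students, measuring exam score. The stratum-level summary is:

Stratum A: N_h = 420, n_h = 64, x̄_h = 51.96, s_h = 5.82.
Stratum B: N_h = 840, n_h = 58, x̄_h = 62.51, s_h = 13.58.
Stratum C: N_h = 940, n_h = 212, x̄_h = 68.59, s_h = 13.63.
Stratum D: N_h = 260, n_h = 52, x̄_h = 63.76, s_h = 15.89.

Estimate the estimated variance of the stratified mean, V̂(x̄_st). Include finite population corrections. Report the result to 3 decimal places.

V̂(x̄_st) = Σ W_h² (1 − n_h/N_h) s_h²/n_h, with W_h = N_h/N and N = 2460:
  stratum A: (420/2460)²·(1 − 64/420)·5.82²/64 = 0.0130766
  stratum B: (840/2460)²·(1 − 58/840)·13.58²/58 = 0.345134
  stratum C: (940/2460)²·(1 − 212/940)·13.63²/212 = 0.0990934
  stratum D: (260/2460)²·(1 − 52/260)·15.89²/52 = 0.0433921
V̂(x̄_st) = 0.500696

V̂(x̄_st) ≈ 0.501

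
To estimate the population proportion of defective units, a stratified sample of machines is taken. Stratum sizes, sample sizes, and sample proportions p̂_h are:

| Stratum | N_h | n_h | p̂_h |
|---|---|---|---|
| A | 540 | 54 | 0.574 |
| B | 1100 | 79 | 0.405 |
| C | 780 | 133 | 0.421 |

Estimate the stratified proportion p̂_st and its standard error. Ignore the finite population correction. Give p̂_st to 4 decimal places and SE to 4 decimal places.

N = 2420; stratum weights W_h = N_h/N.
p̂_st = Σ W_h p̂_h = (540·0.574 + 1100·0.405 + 780·0.421)/2420 = 0.44787
V̂(p̂_st) = Σ W_h² p̂_h(1−p̂_h)/(n_h−1):
  stratum A: (540/2420)²·0.574·0.426/53 = 0.000229722
  stratum B: (1100/2420)²·0.405·0.595/78 = 0.000638311
  stratum C: (780/2420)²·0.421·0.579/132 = 0.000191843
V̂(p̂_st) = 0.00105988; SE = √V̂ = 0.0325557

p̂_st ≈ 0.4479, SE ≈ 0.0326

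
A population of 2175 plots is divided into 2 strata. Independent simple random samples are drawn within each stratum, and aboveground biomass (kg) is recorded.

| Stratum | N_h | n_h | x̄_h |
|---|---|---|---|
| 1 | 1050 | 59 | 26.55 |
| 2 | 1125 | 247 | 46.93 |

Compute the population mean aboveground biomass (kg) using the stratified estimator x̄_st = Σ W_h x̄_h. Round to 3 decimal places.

N = Σ N_h = 2175. Stratum weights W_h = N_h/N.
x̄_st = (1050·26.55 + 1125·46.93) / 2175 = 37.09138

x̄_st ≈ 37.091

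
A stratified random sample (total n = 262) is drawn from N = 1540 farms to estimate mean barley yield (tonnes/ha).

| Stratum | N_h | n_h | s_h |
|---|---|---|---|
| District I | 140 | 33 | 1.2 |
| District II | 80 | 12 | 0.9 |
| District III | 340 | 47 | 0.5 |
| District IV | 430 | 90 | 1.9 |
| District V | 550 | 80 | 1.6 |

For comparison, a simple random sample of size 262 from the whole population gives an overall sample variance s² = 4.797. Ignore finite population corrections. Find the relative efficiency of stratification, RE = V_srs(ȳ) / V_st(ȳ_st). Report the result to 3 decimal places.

RE ≈ 2.286

V̂(ȳ_st) = Σ W_h² s_h²/n_h, with W_h = N_h/N and N = 1540:
  stratum District I: (140/1540)²·1.2²/33 = 0.000360631
  stratum District II: (80/1540)²·0.9²/12 = 0.000182156
  stratum District III: (340/1540)²·0.5²/47 = 0.000259274
  stratum District IV: (430/1540)²·1.9²/90 = 0.00312723
  stratum District V: (550/1540)²·1.6²/80 = 0.00408163
V_st = 0.00801093
V_srs = s²/n = 4.797/262 = 0.0183092
Relative efficiency = V_srs / V_st = 0.0183092/0.00801093 = 2.2855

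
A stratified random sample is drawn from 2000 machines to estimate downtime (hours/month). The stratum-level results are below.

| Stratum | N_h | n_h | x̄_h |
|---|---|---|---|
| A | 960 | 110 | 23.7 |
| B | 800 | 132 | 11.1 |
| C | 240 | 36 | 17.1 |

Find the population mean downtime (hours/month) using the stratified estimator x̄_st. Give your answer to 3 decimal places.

x̄_st ≈ 17.868

N = Σ N_h = 2000. Stratum weights W_h = N_h/N.
x̄_st = (960·23.7 + 800·11.1 + 240·17.1) / 2000 = 17.86800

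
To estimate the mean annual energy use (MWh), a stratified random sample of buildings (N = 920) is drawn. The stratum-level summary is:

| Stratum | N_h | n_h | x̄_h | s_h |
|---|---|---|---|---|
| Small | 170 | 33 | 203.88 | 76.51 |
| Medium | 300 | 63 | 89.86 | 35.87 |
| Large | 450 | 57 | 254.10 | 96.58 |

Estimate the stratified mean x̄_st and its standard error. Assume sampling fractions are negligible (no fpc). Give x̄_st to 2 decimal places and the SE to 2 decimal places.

x̄_st ≈ 191.26, SE ≈ 6.88

x̄_st = Σ W_h x̄_h = (170·203.88 + 300·89.86 + 450·254.10)/920 = 191.26370
V̂(x̄_st) = Σ W_h² s_h²/n_h, with W_h = N_h/N and N = 920:
  stratum Small: (170/920)²·76.51²/33 = 6.05682
  stratum Medium: (300/920)²·35.87²/63 = 2.17165
  stratum Large: (450/920)²·96.58²/57 = 39.1515
V̂(x̄_st) = 47.38
SE(x̄_st) = √47.38 = 6.88331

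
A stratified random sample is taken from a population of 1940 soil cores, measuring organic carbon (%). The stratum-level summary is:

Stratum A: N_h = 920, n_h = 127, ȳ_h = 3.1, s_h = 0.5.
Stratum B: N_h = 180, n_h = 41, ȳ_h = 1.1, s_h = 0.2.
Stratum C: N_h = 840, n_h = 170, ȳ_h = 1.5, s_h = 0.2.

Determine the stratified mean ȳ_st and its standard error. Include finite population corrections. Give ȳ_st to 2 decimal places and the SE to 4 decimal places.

ȳ_st = Σ W_h ȳ_h = (920·3.1 + 180·1.1 + 840·1.5)/1940 = 2.22165
V̂(ȳ_st) = Σ W_h² (1 − n_h/N_h) s_h²/n_h, with W_h = N_h/N and N = 1940:
  stratum A: (920/1940)²·(1 − 127/920)·0.5²/127 = 0.000381587
  stratum B: (180/1940)²·(1 − 41/180)·0.2²/41 = 6.48575e-06
  stratum C: (840/1940)²·(1 − 170/840)·0.2²/170 = 3.51853e-05
V̂(ȳ_st) = 0.000423258
SE(ȳ_st) = √0.000423258 = 0.0205732

ȳ_st ≈ 2.22, SE ≈ 0.0206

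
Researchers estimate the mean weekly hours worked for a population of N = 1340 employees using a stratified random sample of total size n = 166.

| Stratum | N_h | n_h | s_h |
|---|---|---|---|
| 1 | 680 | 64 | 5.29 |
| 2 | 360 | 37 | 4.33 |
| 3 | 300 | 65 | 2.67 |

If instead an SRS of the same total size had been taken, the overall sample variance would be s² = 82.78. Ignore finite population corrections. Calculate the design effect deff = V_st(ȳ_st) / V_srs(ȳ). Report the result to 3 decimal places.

V̂(ȳ_st) = Σ W_h² s_h²/n_h, with W_h = N_h/N and N = 1340:
  stratum 1: (680/1340)²·5.29²/64 = 0.1126
  stratum 2: (360/1340)²·4.33²/37 = 0.0365737
  stratum 3: (300/1340)²·2.67²/65 = 0.00549721
V_st = 0.154671
V_srs = s²/n = 82.78/166 = 0.498675
deff = V_st / V_srs = 0.154671/0.498675 = 0.3102

deff ≈ 0.310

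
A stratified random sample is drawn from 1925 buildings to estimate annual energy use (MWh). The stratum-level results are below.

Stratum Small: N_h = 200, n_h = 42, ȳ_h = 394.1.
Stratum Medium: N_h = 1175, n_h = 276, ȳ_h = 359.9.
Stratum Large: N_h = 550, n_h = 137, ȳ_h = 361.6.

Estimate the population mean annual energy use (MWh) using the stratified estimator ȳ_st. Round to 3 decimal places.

ȳ_st ≈ 363.939

N = Σ N_h = 1925. Stratum weights W_h = N_h/N.
ȳ_st = (200·394.1 + 1175·359.9 + 550·361.6) / 1925 = 363.93896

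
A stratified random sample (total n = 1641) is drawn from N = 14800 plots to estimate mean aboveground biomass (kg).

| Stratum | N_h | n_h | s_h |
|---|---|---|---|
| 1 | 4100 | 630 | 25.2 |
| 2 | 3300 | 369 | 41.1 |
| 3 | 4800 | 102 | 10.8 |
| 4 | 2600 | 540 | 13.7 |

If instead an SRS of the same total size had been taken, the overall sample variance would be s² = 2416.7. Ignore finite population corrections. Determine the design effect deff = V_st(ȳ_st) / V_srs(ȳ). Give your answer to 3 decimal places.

deff ≈ 0.296

V̂(ȳ_st) = Σ W_h² s_h²/n_h, with W_h = N_h/N and N = 14800:
  stratum 1: (4100/14800)²·25.2²/630 = 0.0773579
  stratum 2: (3300/14800)²·41.1²/369 = 0.227594
  stratum 3: (4800/14800)²·10.8²/102 = 0.120284
  stratum 4: (2600/14800)²·13.7²/540 = 0.0107268
V_st = 0.435963
V_srs = s²/n = 2416.7/1641 = 1.4727
deff = V_st / V_srs = 0.435963/1.4727 = 0.2960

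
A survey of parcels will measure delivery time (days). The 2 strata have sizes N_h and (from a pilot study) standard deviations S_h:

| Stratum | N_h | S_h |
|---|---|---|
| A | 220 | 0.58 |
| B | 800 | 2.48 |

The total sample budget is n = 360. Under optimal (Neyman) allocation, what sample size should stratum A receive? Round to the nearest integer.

22

Neyman allocation: n_h = n · N_h S_h / Σ N_i S_i, with n = 360.
  stratum A: N_h·S_h = 220·0.58 = 127.60
  stratum B: N_h·S_h = 800·2.48 = 1984.00
Σ N_h S_h = 2111.60
n for stratum A = 360·127.60/2111.60 = 21.754 → 22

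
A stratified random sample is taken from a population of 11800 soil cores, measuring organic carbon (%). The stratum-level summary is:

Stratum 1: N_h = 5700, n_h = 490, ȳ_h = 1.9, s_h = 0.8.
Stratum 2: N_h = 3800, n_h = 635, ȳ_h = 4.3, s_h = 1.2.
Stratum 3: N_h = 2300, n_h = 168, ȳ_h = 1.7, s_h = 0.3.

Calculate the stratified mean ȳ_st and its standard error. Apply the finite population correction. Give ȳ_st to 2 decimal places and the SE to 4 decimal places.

ȳ_st ≈ 2.63, SE ≈ 0.0222

ȳ_st = Σ W_h ȳ_h = (5700·1.9 + 3800·4.3 + 2300·1.7)/11800 = 2.63390
V̂(ȳ_st) = Σ W_h² (1 − n_h/N_h) s_h²/n_h, with W_h = N_h/N and N = 11800:
  stratum 1: (5700/11800)²·(1 − 490/5700)·0.8²/490 = 0.000278569
  stratum 2: (3800/11800)²·(1 − 635/3800)·1.2²/635 = 0.000195876
  stratum 3: (2300/11800)²·(1 − 168/2300)·0.3²/168 = 1.88662e-05
V̂(ȳ_st) = 0.000493311
SE(ȳ_st) = √0.000493311 = 0.0222106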